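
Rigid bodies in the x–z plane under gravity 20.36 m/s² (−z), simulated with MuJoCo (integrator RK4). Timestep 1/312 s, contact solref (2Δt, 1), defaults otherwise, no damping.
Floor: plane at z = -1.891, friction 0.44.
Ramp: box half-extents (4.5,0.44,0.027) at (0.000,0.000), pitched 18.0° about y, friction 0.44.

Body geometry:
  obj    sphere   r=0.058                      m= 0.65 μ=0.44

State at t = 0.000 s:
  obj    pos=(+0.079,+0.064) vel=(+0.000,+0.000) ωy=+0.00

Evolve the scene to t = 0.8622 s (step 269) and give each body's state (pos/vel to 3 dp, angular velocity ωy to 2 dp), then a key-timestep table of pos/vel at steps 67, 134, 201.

State at t = 0.8622 s:
  obj    pos=(+1.668,-0.452) vel=(+3.685,-1.197) ωy=+66.80

Key-timestep trajectory:
   step    t(s)  obj.x    obj.z    obj.vx   obj.vz 
     67  0.2147   +0.178  +0.032  +0.918  -0.298
    134  0.4295   +0.473  -0.064  +1.836  -0.596
    201  0.6442   +0.966  -0.224  +2.753  -0.895


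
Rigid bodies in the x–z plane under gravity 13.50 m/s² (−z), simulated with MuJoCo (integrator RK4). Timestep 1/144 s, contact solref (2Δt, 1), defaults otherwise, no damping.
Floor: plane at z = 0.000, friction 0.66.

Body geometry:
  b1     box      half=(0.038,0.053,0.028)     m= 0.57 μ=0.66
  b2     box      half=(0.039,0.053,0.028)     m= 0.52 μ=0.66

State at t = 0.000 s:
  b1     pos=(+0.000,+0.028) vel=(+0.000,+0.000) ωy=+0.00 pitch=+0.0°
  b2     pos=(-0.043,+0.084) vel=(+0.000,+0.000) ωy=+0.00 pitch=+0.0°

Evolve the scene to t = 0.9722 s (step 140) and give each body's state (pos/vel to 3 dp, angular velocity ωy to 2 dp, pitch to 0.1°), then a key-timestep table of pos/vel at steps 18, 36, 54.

State at t = 0.9722 s:
  b1     pos=(+0.000,+0.028) vel=(+0.000,+0.000) ωy=+0.00 pitch=+0.0°
  b2     pos=(-0.079,+0.039) vel=(+0.000,+0.000) ωy=+0.00 pitch=-90.0°

Key-timestep trajectory:
   step    t(s)  b1.x    b1.z    b1.vx   b1.vz   b2.x    b2.z    b2.vx   b2.vz 
     18  0.1250   +0.000  +0.028  +0.001  +0.000   -0.055  +0.079  -0.215  -0.154
     36  0.2500   +0.000  +0.028  +0.000  +0.000   -0.086  +0.042  -0.087  +0.117
     54  0.3750   +0.000  +0.028  +0.000  +0.000   -0.076  +0.039  -0.012  +0.047


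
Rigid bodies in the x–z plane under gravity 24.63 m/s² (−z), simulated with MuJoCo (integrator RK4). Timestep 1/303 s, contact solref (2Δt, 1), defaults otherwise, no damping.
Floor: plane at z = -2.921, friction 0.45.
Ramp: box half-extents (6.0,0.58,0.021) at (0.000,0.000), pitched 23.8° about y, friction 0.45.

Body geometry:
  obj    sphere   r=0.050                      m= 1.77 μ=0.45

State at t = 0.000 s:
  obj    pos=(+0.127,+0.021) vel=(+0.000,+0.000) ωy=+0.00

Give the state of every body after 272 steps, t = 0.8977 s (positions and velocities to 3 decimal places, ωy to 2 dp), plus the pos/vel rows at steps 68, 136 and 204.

State at t = 0.8977 s:
  obj    pos=(+2.744,-1.133) vel=(+5.831,-2.572) ωy=+127.45

Key-timestep trajectory:
   step    t(s)  obj.x    obj.z    obj.vx   obj.vz 
     68  0.2244   +0.291  -0.051  +1.458  -0.643
    136  0.4488   +0.782  -0.267  +2.916  -1.286
    204  0.6733   +1.599  -0.628  +4.373  -1.929


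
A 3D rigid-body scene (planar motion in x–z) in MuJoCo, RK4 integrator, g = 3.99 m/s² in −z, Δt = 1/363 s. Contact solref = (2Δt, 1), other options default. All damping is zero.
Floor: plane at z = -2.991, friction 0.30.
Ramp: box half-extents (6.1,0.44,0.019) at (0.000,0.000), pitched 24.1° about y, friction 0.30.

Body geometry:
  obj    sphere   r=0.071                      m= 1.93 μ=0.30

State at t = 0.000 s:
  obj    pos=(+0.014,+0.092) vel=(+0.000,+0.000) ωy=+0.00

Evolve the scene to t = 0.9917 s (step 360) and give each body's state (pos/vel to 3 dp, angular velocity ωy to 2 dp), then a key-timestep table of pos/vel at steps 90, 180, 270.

State at t = 0.9917 s:
  obj    pos=(+0.537,-0.141) vel=(+1.054,-0.471) ωy=+16.25

Key-timestep trajectory:
   step    t(s)  obj.x    obj.z    obj.vx   obj.vz 
     90  0.2479   +0.047  +0.078  +0.263  -0.118
    180  0.4959   +0.145  +0.034  +0.527  -0.236
    270  0.7438   +0.308  -0.039  +0.790  -0.353


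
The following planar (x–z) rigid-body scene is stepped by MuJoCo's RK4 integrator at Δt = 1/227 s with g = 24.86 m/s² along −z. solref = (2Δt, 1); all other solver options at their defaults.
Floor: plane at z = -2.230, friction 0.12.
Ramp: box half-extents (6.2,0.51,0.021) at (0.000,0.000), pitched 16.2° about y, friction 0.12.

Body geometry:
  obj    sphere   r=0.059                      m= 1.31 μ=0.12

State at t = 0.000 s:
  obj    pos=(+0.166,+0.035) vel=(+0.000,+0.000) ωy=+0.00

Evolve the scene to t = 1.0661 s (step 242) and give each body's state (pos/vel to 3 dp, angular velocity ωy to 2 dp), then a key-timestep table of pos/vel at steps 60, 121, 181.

State at t = 1.0661 s:
  obj    pos=(+2.870,-0.750) vel=(+5.072,-1.474) ωy=+89.50

Key-timestep trajectory:
   step    t(s)  obj.x    obj.z    obj.vx   obj.vz 
     60  0.2643   +0.332  -0.013  +1.258  -0.365
    121  0.5330   +0.842  -0.161  +2.536  -0.737
    181  0.7974   +1.679  -0.404  +3.794  -1.102


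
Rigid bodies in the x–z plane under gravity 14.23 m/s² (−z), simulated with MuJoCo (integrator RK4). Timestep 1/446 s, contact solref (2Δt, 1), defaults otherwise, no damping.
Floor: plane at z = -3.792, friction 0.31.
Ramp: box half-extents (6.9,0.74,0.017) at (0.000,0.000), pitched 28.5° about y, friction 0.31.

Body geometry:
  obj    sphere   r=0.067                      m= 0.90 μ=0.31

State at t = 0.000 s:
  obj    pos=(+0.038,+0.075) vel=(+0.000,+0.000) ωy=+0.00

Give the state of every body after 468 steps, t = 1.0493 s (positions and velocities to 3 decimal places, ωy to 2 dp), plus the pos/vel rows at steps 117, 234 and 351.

State at t = 1.0493 s:
  obj    pos=(+2.385,-1.199) vel=(+4.473,-2.428) ωy=+75.95

Key-timestep trajectory:
   step    t(s)  obj.x    obj.z    obj.vx   obj.vz 
    117  0.2623   +0.185  -0.005  +1.118  -0.607
    234  0.5247   +0.625  -0.244  +2.236  -1.214
    351  0.7870   +1.358  -0.642  +3.354  -1.821


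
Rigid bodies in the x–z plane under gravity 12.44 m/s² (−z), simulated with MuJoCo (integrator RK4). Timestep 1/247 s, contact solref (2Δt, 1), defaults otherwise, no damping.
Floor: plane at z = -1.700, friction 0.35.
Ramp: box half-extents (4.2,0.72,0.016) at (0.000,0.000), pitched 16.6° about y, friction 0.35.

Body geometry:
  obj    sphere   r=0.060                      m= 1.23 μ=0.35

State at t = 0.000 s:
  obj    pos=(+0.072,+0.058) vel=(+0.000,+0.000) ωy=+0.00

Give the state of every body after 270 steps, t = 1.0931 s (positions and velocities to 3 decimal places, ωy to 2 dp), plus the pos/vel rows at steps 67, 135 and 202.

State at t = 1.0931 s:
  obj    pos=(+1.526,-0.375) vel=(+2.659,-0.793) ωy=+46.24

Key-timestep trajectory:
   step    t(s)  obj.x    obj.z    obj.vx   obj.vz 
     67  0.2713   +0.162  +0.031  +0.660  -0.197
    135  0.5466   +0.435  -0.050  +1.330  -0.396
    202  0.8178   +0.886  -0.185  +1.990  -0.593


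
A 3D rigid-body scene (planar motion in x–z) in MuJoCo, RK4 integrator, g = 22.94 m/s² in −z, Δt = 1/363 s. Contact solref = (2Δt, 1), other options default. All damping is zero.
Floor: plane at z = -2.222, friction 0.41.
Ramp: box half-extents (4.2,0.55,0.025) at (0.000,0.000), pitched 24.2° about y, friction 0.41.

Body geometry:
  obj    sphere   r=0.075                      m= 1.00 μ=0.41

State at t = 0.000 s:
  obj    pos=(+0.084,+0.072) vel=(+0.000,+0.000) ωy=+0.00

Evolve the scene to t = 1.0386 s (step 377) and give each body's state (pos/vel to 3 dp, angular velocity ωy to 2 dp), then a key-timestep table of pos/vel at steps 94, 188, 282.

State at t = 1.0386 s:
  obj    pos=(+3.388,-1.413) vel=(+6.363,-2.860) ωy=+93.01

Key-timestep trajectory:
   step    t(s)  obj.x    obj.z    obj.vx   obj.vz 
     94  0.2590   +0.289  -0.020  +1.587  -0.713
    188  0.5179   +0.906  -0.297  +3.173  -1.426
    282  0.7769   +1.933  -0.759  +4.760  -2.139


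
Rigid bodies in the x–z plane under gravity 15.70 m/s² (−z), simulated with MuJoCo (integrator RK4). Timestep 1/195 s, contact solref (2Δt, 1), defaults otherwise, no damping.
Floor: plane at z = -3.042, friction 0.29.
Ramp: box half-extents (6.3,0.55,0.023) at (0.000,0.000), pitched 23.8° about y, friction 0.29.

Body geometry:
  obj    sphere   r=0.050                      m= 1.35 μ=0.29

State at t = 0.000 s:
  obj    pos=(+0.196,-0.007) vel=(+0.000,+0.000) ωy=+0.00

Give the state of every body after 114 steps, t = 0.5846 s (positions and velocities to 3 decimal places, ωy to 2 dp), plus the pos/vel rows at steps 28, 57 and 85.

State at t = 0.5846 s:
  obj    pos=(+0.904,-0.319) vel=(+2.421,-1.068) ωy=+52.90

Key-timestep trajectory:
   step    t(s)  obj.x    obj.z    obj.vx   obj.vz 
     28  0.1436   +0.239  -0.026  +0.595  -0.262
     57  0.2923   +0.373  -0.085  +1.210  -0.534
     85  0.4359   +0.590  -0.180  +1.805  -0.796


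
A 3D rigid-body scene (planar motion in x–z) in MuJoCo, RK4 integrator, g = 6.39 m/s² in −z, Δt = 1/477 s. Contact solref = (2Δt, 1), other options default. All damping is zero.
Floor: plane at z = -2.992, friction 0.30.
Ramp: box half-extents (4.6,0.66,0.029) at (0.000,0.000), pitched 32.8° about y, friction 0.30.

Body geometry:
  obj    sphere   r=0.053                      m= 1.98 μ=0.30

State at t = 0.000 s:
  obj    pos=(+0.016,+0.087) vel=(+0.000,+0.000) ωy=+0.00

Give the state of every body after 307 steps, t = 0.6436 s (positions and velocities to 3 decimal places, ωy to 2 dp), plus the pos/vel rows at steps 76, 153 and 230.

State at t = 0.6436 s:
  obj    pos=(+0.447,-0.190) vel=(+1.338,-0.862) ωy=+30.02

Key-timestep trajectory:
   step    t(s)  obj.x    obj.z    obj.vx   obj.vz 
     76  0.1593   +0.043  +0.070  +0.331  -0.213
    153  0.3208   +0.123  +0.018  +0.667  -0.430
    230  0.4822   +0.258  -0.069  +1.002  -0.646


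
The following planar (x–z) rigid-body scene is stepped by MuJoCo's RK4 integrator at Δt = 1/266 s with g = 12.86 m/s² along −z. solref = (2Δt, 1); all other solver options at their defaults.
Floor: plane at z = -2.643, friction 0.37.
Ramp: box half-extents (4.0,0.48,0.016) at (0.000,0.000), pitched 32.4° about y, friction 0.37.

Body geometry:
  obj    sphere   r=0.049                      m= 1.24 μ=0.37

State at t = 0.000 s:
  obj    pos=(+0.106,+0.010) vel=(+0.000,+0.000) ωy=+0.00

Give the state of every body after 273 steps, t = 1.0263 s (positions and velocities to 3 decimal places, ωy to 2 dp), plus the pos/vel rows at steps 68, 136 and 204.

State at t = 1.0263 s:
  obj    pos=(+2.295,-1.379) vel=(+4.265,-2.707) ωy=+103.08

Key-timestep trajectory:
   step    t(s)  obj.x    obj.z    obj.vx   obj.vz 
     68  0.2556   +0.242  -0.076  +1.062  -0.674
    136  0.5113   +0.649  -0.335  +2.125  -1.348
    204  0.7669   +1.328  -0.766  +3.187  -2.023


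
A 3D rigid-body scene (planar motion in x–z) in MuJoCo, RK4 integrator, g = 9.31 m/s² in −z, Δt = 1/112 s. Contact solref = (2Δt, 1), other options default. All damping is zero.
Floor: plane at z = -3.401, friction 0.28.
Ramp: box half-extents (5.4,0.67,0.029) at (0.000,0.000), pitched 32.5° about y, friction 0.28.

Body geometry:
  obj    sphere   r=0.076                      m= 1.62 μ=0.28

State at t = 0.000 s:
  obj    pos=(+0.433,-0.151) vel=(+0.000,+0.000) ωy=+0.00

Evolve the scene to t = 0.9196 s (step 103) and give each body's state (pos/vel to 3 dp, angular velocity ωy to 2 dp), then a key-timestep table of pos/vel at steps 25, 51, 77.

State at t = 0.9196 s:
  obj    pos=(+1.708,-0.963) vel=(+2.772,-1.766) ωy=+43.22

Key-timestep trajectory:
   step    t(s)  obj.x    obj.z    obj.vx   obj.vz 
     25  0.2232   +0.508  -0.199  +0.673  -0.429
     51  0.4554   +0.746  -0.350  +1.373  -0.874
     77  0.6875   +1.145  -0.605  +2.072  -1.320


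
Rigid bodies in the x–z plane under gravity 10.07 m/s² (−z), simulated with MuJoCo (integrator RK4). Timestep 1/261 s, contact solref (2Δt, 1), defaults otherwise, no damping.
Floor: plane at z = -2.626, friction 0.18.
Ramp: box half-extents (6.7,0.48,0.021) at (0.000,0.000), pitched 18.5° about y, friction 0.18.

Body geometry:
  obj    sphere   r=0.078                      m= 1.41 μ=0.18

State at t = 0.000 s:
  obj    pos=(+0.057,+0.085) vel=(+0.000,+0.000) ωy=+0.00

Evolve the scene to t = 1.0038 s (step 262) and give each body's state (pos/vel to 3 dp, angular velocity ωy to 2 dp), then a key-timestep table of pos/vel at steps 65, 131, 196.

State at t = 1.0038 s:
  obj    pos=(+1.148,-0.280) vel=(+2.173,-0.727) ωy=+29.37

Key-timestep trajectory:
   step    t(s)  obj.x    obj.z    obj.vx   obj.vz 
     65  0.2490   +0.124  +0.063  +0.539  -0.180
    131  0.5019   +0.330  -0.006  +1.086  -0.364
    196  0.7510   +0.667  -0.119  +1.625  -0.544


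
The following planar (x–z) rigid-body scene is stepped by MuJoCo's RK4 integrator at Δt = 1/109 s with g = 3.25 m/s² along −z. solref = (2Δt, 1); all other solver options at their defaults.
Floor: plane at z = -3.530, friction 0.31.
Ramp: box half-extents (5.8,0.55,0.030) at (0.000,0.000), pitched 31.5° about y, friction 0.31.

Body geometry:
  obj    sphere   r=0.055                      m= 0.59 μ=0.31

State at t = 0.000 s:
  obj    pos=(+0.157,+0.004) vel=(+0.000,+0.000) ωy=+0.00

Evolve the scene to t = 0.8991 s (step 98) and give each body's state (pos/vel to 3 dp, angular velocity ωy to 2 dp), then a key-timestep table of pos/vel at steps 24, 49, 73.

State at t = 0.8991 s:
  obj    pos=(+0.575,-0.253) vel=(+0.930,-0.570) ωy=+19.82

Key-timestep trajectory:
   step    t(s)  obj.x    obj.z    obj.vx   obj.vz 
     24  0.2202   +0.182  -0.012  +0.228  -0.140
     49  0.4495   +0.261  -0.061  +0.465  -0.285
     73  0.6697   +0.389  -0.139  +0.693  -0.425


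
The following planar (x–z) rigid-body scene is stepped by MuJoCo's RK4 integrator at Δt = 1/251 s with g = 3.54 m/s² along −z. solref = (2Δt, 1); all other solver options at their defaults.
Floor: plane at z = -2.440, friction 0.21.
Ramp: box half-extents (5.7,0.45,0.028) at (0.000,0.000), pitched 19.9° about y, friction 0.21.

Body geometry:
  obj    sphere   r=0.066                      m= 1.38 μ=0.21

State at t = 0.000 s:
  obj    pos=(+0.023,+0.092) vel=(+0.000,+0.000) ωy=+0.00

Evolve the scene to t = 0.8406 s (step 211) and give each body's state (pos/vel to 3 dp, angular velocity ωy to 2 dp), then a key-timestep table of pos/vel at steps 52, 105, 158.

State at t = 0.8406 s:
  obj    pos=(+0.309,-0.012) vel=(+0.680,-0.246) ωy=+10.96

Key-timestep trajectory:
   step    t(s)  obj.x    obj.z    obj.vx   obj.vz 
     52  0.2072   +0.040  +0.085  +0.168  -0.061
    105  0.4183   +0.094  +0.066  +0.339  -0.123
    158  0.6295   +0.183  +0.034  +0.509  -0.184


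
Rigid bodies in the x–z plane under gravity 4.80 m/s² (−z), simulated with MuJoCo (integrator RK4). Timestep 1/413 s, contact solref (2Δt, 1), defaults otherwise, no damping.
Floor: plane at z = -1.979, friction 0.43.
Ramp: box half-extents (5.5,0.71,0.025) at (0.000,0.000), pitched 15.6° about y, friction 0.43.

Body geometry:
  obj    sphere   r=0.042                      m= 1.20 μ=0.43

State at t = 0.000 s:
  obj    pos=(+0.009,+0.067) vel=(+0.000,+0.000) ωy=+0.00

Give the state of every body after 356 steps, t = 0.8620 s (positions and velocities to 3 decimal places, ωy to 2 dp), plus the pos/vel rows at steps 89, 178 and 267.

State at t = 0.8620 s:
  obj    pos=(+0.339,-0.025) vel=(+0.766,-0.214) ωy=+18.92

Key-timestep trajectory:
   step    t(s)  obj.x    obj.z    obj.vx   obj.vz 
     89  0.2155   +0.030  +0.061  +0.191  -0.053
    178  0.4310   +0.092  +0.044  +0.383  -0.107
    267  0.6465   +0.195  +0.015  +0.574  -0.160


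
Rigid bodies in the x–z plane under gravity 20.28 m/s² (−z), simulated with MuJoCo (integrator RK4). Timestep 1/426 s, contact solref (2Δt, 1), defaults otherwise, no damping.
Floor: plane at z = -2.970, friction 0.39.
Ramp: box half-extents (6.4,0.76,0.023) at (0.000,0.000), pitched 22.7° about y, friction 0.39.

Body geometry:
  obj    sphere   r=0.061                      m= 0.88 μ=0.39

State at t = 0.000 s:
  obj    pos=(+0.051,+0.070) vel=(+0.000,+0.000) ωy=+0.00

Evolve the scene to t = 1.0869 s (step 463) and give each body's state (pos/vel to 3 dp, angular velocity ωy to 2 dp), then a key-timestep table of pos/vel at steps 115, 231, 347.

State at t = 1.0869 s:
  obj    pos=(+3.097,-1.204) vel=(+5.605,-2.345) ωy=+99.59

Key-timestep trajectory:
   step    t(s)  obj.x    obj.z    obj.vx   obj.vz 
    115  0.2700   +0.239  -0.009  +1.392  -0.582
    231  0.5423   +0.809  -0.247  +2.797  -1.170
    347  0.8146   +1.762  -0.646  +4.201  -1.757


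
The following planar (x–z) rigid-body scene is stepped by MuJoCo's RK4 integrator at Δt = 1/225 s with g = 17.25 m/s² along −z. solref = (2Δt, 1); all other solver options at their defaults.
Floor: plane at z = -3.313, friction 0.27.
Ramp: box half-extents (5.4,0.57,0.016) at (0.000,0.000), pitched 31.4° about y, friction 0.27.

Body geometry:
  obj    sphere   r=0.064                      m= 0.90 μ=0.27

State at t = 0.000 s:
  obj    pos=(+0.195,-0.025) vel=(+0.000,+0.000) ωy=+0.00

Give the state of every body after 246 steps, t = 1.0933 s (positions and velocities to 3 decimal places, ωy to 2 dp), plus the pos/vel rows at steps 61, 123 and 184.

State at t = 1.0933 s:
  obj    pos=(+3.470,-2.025) vel=(+5.991,-3.657) ωy=+109.65

Key-timestep trajectory:
   step    t(s)  obj.x    obj.z    obj.vx   obj.vz 
     61  0.2711   +0.396  -0.148  +1.486  -0.907
    123  0.5467   +1.014  -0.525  +2.996  -1.829
    184  0.8178   +2.027  -1.144  +4.481  -2.735


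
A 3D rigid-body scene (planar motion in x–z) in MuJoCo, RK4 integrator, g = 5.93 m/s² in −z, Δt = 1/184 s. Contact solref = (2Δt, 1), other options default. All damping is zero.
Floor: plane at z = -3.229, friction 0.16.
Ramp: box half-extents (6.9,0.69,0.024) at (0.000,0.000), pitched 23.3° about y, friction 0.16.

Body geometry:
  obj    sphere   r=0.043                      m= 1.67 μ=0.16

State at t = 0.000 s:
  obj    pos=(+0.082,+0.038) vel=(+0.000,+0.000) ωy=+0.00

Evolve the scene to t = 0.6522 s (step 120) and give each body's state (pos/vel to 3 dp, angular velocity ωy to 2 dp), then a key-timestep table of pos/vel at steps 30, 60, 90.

State at t = 0.6522 s:
  obj    pos=(+0.409,-0.103) vel=(+1.004,-0.432) ωy=+25.40

Key-timestep trajectory:
   step    t(s)  obj.x    obj.z    obj.vx   obj.vz 
     30  0.1630   +0.102  +0.029  +0.251  -0.108
     60  0.3261   +0.164  +0.002  +0.502  -0.216
     90  0.4891   +0.266  -0.042  +0.753  -0.324


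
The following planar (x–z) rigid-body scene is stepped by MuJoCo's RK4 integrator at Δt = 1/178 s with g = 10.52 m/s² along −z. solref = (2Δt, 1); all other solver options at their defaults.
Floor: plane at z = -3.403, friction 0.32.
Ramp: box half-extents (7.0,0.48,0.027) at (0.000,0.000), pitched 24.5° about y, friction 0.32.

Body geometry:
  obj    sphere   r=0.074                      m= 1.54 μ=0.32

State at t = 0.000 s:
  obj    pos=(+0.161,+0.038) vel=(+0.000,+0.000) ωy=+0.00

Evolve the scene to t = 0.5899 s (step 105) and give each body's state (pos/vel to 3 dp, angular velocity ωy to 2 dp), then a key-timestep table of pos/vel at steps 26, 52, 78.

State at t = 0.5899 s:
  obj    pos=(+0.654,-0.187) vel=(+1.673,-0.762) ωy=+24.83

Key-timestep trajectory:
   step    t(s)  obj.x    obj.z    obj.vx   obj.vz 
     26  0.1461   +0.191  +0.024  +0.414  -0.189
     52  0.2921   +0.282  -0.018  +0.828  -0.378
     78  0.4382   +0.433  -0.086  +1.243  -0.566


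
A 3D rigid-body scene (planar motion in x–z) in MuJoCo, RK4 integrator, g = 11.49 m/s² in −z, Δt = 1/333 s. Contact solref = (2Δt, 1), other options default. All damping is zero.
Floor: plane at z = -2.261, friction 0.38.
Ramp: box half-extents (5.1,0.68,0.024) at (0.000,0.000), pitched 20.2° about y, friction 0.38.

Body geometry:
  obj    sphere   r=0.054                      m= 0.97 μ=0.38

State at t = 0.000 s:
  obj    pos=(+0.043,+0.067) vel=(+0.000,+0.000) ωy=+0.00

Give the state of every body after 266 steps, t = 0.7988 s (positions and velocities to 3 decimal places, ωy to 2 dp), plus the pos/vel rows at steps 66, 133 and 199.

State at t = 0.7988 s:
  obj    pos=(+0.892,-0.245) vel=(+2.125,-0.782) ωy=+41.92

Key-timestep trajectory:
   step    t(s)  obj.x    obj.z    obj.vx   obj.vz 
     66  0.1982   +0.095  +0.048  +0.527  -0.194
    133  0.3994   +0.255  -0.011  +1.062  -0.391
    199  0.5976   +0.518  -0.107  +1.589  -0.585


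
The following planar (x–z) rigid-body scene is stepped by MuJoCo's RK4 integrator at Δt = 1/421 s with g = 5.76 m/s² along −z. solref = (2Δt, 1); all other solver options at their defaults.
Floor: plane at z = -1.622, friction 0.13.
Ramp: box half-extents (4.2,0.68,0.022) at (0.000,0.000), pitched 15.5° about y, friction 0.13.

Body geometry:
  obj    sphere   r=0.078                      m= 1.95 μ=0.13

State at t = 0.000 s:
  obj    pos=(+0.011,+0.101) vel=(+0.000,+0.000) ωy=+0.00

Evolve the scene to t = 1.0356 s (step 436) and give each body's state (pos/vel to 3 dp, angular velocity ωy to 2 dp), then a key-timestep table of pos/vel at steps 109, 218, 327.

State at t = 1.0356 s:
  obj    pos=(+0.579,-0.057) vel=(+1.097,-0.304) ωy=+14.60

Key-timestep trajectory:
   step    t(s)  obj.x    obj.z    obj.vx   obj.vz 
    109  0.2589   +0.046  +0.091  +0.274  -0.076
    218  0.5178   +0.153  +0.061  +0.549  -0.152
    327  0.7767   +0.331  +0.012  +0.823  -0.228


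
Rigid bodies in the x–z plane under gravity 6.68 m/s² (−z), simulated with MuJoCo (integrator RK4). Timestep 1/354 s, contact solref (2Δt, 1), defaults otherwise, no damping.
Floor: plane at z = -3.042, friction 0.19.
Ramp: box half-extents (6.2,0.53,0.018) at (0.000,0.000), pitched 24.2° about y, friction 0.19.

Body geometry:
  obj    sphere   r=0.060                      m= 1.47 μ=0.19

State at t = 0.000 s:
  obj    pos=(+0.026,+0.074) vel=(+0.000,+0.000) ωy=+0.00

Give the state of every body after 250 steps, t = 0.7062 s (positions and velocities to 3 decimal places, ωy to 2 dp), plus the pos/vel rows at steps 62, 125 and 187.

State at t = 0.7062 s:
  obj    pos=(+0.471,-0.126) vel=(+1.260,-0.566) ωy=+23.02

Key-timestep trajectory:
   step    t(s)  obj.x    obj.z    obj.vx   obj.vz 
     62  0.1751   +0.053  +0.062  +0.313  -0.140
    125  0.3531   +0.137  +0.024  +0.630  -0.283
    187  0.5282   +0.275  -0.038  +0.943  -0.424


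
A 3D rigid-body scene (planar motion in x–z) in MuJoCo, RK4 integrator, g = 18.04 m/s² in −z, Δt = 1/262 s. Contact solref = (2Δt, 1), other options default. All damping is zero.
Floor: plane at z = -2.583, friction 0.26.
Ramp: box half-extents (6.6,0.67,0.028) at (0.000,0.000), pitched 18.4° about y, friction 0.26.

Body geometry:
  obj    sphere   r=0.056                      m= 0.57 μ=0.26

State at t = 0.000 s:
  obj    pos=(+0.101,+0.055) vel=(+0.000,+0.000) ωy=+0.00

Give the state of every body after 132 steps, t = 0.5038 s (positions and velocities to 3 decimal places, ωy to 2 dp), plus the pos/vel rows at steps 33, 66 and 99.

State at t = 0.5038 s:
  obj    pos=(+0.591,-0.108) vel=(+1.945,-0.647) ωy=+36.58

Key-timestep trajectory:
   step    t(s)  obj.x    obj.z    obj.vx   obj.vz 
     33  0.1260   +0.132  +0.045  +0.486  -0.162
     66  0.2519   +0.223  +0.014  +0.972  -0.323
     99  0.3779   +0.377  -0.037  +1.458  -0.485


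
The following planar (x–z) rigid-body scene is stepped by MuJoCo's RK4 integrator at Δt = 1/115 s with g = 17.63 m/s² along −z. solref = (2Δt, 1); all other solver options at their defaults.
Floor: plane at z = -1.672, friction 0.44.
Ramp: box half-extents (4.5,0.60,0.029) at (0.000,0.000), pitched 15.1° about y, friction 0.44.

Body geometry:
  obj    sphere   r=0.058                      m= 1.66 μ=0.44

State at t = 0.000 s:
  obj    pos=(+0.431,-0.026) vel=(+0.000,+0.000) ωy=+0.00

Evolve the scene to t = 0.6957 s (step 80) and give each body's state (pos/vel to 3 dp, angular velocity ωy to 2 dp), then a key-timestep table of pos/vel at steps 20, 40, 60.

State at t = 0.6957 s:
  obj    pos=(+1.197,-0.233) vel=(+2.203,-0.594) ωy=+39.34

Key-timestep trajectory:
   step    t(s)  obj.x    obj.z    obj.vx   obj.vz 
     20  0.1739   +0.479  -0.039  +0.551  -0.149
     40  0.3478   +0.623  -0.078  +1.102  -0.297
     60  0.5217   +0.862  -0.143  +1.652  -0.446


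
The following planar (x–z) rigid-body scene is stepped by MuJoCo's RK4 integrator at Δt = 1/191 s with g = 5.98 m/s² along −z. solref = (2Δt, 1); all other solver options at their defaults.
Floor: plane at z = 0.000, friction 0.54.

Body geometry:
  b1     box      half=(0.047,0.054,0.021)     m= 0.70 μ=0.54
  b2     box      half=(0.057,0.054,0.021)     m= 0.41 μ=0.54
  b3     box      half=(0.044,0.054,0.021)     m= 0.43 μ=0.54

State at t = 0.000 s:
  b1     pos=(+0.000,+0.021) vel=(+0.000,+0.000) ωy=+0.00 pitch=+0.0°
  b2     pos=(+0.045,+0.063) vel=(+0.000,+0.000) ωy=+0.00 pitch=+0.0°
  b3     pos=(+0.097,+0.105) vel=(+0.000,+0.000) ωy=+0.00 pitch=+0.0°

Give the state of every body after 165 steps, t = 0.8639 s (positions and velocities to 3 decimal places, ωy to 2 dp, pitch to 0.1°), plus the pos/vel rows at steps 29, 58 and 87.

State at t = 0.8639 s:
  b1     pos=(+0.000,+0.021) vel=(+0.000,+0.000) ωy=+0.00 pitch=+0.0°
  b2     pos=(+0.062,+0.056) vel=(+0.000,+0.000) ωy=-0.01 pitch=+48.0°
  b3     pos=(+0.131,+0.046) vel=(+0.000,+0.000) ωy=+0.00 pitch=+45.3°

Key-timestep trajectory:
   step    t(s)  b1.x    b1.z    b1.vx   b1.vz   b2.x    b2.z    b2.vx   b2.vz   b3.x    b3.z    b3.vx   b3.vz 
     29  0.1518   +0.000  +0.021  +0.000  +0.000   +0.053  +0.062  +0.121  -0.035   +0.118  +0.080  +0.236  -0.418
     58  0.3037   +0.000  +0.021  +0.000  +0.000   +0.071  +0.060  +0.037  +0.007   +0.135  +0.047  +0.017  +0.005
     87  0.4555   +0.000  +0.021  +0.000  +0.000   +0.064  +0.058  -0.134  -0.057   +0.132  +0.046  -0.052  -0.028


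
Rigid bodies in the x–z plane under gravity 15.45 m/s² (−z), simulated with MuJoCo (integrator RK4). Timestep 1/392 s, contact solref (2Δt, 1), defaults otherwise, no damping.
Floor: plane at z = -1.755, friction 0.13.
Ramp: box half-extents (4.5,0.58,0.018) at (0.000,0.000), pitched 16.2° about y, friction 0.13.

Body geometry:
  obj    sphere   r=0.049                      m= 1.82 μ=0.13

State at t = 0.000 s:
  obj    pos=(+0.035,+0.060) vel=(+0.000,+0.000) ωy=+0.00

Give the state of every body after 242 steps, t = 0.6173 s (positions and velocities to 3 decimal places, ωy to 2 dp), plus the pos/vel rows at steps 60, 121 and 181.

State at t = 0.6173 s:
  obj    pos=(+0.598,-0.104) vel=(+1.825,-0.530) ωy=+38.78

Key-timestep trajectory:
   step    t(s)  obj.x    obj.z    obj.vx   obj.vz 
     60  0.1531   +0.070  +0.050  +0.453  -0.132
    121  0.3087   +0.176  +0.019  +0.913  -0.265
    181  0.4617   +0.350  -0.032  +1.365  -0.397


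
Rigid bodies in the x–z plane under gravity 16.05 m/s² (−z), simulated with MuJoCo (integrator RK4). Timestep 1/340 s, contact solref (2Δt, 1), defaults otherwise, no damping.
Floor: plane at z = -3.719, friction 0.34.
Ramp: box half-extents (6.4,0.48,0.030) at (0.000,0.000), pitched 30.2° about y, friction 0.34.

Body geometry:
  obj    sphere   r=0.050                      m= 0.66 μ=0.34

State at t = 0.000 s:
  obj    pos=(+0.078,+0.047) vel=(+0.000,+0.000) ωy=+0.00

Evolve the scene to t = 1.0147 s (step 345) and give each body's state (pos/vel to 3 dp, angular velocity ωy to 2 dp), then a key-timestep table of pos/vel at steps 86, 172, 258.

State at t = 1.0147 s:
  obj    pos=(+2.644,-1.446) vel=(+5.057,-2.943) ωy=+117.02

Key-timestep trajectory:
   step    t(s)  obj.x    obj.z    obj.vx   obj.vz 
     86  0.2529   +0.238  -0.046  +1.261  -0.734
    172  0.5059   +0.716  -0.324  +2.521  -1.468
    258  0.7588   +1.513  -0.788  +3.782  -2.201


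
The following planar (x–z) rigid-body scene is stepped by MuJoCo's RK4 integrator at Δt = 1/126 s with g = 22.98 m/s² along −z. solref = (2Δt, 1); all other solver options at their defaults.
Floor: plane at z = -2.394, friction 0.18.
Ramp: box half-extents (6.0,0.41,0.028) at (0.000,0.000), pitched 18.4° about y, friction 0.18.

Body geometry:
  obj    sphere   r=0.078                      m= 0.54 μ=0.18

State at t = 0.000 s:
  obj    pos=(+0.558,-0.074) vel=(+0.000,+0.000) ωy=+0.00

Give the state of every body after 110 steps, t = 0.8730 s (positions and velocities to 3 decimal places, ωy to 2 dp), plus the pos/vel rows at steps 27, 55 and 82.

State at t = 0.8730 s:
  obj    pos=(+2.432,-0.697) vel=(+4.292,-1.428) ωy=+57.97

Key-timestep trajectory:
   step    t(s)  obj.x    obj.z    obj.vx   obj.vz 
     27  0.2143   +0.671  -0.112  +1.054  -0.351
     55  0.4365   +1.027  -0.230  +2.146  -0.714
     82  0.6508   +1.599  -0.420  +3.200  -1.064


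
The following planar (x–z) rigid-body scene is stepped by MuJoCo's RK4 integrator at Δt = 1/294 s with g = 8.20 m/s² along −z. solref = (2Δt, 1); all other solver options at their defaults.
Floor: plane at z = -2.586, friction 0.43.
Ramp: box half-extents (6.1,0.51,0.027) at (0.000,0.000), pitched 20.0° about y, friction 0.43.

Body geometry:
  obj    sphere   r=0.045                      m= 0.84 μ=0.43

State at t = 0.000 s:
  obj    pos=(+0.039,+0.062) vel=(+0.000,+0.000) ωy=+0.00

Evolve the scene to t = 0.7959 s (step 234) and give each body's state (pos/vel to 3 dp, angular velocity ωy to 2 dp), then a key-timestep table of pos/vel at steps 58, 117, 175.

State at t = 0.7959 s:
  obj    pos=(+0.635,-0.155) vel=(+1.498,-0.545) ωy=+35.43

Key-timestep trajectory:
   step    t(s)  obj.x    obj.z    obj.vx   obj.vz 
     58  0.1973   +0.076  +0.049  +0.371  -0.135
    117  0.3980   +0.188  +0.008  +0.749  -0.273
    175  0.5952   +0.373  -0.059  +1.121  -0.408


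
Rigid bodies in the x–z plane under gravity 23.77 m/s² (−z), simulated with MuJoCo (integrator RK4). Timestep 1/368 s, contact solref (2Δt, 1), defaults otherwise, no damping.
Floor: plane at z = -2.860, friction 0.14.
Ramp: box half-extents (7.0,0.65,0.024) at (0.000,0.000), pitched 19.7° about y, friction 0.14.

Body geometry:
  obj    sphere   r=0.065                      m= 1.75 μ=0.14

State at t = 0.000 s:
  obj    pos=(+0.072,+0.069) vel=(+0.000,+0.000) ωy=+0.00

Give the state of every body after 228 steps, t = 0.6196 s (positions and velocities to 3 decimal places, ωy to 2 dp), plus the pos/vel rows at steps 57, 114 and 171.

State at t = 0.6196 s:
  obj    pos=(+1.106,-0.302) vel=(+3.339,-1.195) ωy=+54.54

Key-timestep trajectory:
   step    t(s)  obj.x    obj.z    obj.vx   obj.vz 
     57  0.1549   +0.137  +0.046  +0.835  -0.299
    114  0.3098   +0.331  -0.024  +1.669  -0.598
    171  0.4647   +0.654  -0.140  +2.504  -0.897


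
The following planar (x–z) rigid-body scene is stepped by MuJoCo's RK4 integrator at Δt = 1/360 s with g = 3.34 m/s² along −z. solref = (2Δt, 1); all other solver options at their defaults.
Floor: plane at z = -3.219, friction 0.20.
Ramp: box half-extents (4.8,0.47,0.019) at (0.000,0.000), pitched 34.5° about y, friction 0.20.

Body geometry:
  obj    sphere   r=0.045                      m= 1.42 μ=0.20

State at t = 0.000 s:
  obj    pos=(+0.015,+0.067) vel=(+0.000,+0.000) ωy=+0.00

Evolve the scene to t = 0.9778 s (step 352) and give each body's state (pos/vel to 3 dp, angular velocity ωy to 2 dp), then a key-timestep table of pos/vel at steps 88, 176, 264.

State at t = 0.9778 s:
  obj    pos=(+0.548,-0.299) vel=(+1.089,-0.748) ωy=+29.36

Key-timestep trajectory:
   step    t(s)  obj.x    obj.z    obj.vx   obj.vz 
     88  0.2444   +0.049  +0.044  +0.274  -0.187
    176  0.4889   +0.149  -0.025  +0.545  -0.374
    264  0.7333   +0.315  -0.139  +0.817  -0.561


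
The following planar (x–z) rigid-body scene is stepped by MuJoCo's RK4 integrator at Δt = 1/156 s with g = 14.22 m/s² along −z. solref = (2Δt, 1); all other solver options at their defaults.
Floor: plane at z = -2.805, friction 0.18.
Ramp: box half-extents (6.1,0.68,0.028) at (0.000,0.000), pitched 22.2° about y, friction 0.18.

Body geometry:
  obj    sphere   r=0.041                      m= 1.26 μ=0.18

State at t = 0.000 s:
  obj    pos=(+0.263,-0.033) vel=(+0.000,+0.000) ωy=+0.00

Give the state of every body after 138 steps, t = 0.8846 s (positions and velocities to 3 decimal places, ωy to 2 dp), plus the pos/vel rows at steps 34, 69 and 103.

State at t = 0.8846 s:
  obj    pos=(+1.654,-0.600) vel=(+3.144,-1.283) ωy=+82.78

Key-timestep trajectory:
   step    t(s)  obj.x    obj.z    obj.vx   obj.vz 
     34  0.2179   +0.348  -0.067  +0.775  -0.316
     69  0.4423   +0.611  -0.175  +1.572  -0.642
    103  0.6603   +1.038  -0.349  +2.346  -0.958


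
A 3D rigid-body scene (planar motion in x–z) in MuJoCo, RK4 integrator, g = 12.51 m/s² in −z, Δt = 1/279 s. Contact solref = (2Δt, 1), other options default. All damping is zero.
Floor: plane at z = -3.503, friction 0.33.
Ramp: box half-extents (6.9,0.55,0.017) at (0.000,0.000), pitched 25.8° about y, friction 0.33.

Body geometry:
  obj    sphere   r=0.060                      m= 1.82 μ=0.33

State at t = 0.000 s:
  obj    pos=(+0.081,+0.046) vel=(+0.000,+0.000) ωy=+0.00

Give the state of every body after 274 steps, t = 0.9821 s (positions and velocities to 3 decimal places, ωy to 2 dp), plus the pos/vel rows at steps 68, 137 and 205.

State at t = 0.9821 s:
  obj    pos=(+1.770,-0.770) vel=(+3.439,-1.662) ωy=+63.65

Key-timestep trajectory:
   step    t(s)  obj.x    obj.z    obj.vx   obj.vz 
     68  0.2437   +0.185  -0.004  +0.854  -0.413
    137  0.4910   +0.503  -0.158  +1.719  -0.831
    205  0.7348   +1.026  -0.411  +2.573  -1.244


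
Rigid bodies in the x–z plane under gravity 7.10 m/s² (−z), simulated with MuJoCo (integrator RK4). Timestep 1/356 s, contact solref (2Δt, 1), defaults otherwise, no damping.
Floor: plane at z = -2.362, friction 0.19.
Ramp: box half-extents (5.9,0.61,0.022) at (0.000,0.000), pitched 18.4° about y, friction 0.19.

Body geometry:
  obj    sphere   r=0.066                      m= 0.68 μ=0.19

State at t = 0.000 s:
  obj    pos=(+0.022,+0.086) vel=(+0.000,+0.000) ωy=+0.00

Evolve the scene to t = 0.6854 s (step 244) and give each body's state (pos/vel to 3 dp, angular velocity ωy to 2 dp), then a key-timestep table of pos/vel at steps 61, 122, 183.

State at t = 0.6854 s:
  obj    pos=(+0.379,-0.033) vel=(+1.041,-0.346) ωy=+16.62

Key-timestep trajectory:
   step    t(s)  obj.x    obj.z    obj.vx   obj.vz 
     61  0.1713   +0.044  +0.078  +0.260  -0.087
    122  0.3427   +0.111  +0.056  +0.521  -0.173
    183  0.5140   +0.223  +0.019  +0.781  -0.260


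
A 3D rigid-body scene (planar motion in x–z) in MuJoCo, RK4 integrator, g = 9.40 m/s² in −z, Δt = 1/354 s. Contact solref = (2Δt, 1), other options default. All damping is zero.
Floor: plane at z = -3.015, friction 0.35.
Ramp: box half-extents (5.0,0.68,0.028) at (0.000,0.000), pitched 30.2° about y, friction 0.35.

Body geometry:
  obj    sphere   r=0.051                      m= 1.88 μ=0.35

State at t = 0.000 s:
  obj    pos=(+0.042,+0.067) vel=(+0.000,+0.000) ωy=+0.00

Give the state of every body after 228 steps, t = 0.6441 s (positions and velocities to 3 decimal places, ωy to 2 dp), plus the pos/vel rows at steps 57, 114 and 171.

State at t = 0.6441 s:
  obj    pos=(+0.647,-0.285) vel=(+1.880,-1.094) ωy=+42.65

Key-timestep trajectory:
   step    t(s)  obj.x    obj.z    obj.vx   obj.vz 
     57  0.1610   +0.080  +0.045  +0.470  -0.274
    114  0.3220   +0.193  -0.021  +0.940  -0.547
    171  0.4831   +0.383  -0.131  +1.410  -0.821


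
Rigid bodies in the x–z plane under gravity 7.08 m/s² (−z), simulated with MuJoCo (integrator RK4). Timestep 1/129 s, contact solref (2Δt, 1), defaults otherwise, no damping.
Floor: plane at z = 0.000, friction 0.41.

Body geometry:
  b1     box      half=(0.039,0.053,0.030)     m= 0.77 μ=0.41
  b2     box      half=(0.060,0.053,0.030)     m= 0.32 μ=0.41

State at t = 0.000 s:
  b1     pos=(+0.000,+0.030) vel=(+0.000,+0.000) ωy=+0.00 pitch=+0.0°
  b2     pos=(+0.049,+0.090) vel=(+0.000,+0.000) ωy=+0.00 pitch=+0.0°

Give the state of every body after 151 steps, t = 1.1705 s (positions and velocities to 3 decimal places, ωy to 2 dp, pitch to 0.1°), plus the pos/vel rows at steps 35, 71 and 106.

State at t = 1.1705 s:
  b1     pos=(+0.000,+0.030) vel=(+0.000,+0.000) ωy=+0.00 pitch=+0.0°
  b2     pos=(+0.110,+0.060) vel=(+0.000,+0.000) ωy=+0.00 pitch=+90.0°

Key-timestep trajectory:
   step    t(s)  b1.x    b1.z    b1.vx   b1.vz   b2.x    b2.z    b2.vx   b2.vz 
     35  0.2713   +0.000  +0.030  +0.000  +0.000   +0.082  +0.066  +0.221  +0.045
     71  0.5504   +0.000  +0.030  +0.000  +0.000   +0.127  +0.066  +0.002  +0.001
    106  0.8217   +0.000  +0.030  +0.000  +0.000   +0.105  +0.062  +0.037  -0.014


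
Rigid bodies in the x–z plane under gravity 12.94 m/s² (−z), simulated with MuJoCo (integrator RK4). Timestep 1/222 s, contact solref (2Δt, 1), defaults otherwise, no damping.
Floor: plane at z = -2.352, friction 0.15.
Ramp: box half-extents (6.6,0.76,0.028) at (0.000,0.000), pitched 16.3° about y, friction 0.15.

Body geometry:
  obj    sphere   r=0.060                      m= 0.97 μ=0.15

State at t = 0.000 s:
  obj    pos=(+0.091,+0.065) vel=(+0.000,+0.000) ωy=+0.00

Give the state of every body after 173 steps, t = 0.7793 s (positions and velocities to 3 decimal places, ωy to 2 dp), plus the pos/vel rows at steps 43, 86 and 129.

State at t = 0.7793 s:
  obj    pos=(+0.847,-0.156) vel=(+1.940,-0.567) ωy=+33.69

Key-timestep trajectory:
   step    t(s)  obj.x    obj.z    obj.vx   obj.vz 
     43  0.1937   +0.138  +0.051  +0.482  -0.141
     86  0.3874   +0.278  +0.010  +0.965  -0.282
    129  0.5811   +0.511  -0.058  +1.447  -0.423


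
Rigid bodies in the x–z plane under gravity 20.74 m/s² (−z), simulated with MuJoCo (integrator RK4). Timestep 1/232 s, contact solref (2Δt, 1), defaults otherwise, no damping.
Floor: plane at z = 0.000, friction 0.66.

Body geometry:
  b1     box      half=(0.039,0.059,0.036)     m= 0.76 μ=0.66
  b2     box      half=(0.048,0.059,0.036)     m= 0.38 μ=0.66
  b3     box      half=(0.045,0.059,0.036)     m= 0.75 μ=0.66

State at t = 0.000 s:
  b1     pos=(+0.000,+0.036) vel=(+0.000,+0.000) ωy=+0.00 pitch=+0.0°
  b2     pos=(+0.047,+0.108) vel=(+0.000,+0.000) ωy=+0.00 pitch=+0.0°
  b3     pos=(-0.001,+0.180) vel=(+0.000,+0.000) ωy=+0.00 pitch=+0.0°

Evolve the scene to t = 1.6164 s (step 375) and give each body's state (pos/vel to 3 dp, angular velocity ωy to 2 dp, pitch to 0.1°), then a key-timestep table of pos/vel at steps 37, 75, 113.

State at t = 1.6164 s:
  b1     pos=(+0.000,+0.036) vel=(+0.000,+0.000) ωy=+0.00 pitch=+0.0°
  b2     pos=(+0.092,+0.048) vel=(+0.000,+0.000) ωy=+0.00 pitch=+90.0°
  b3     pos=(-0.114,+0.036) vel=(+0.000,+0.000) ωy=+0.00 pitch=+180.0°

Key-timestep trajectory:
   step    t(s)  b1.x    b1.z    b1.vx   b1.vz   b2.x    b2.z    b2.vx   b2.vz   b3.x    b3.z    b3.vx   b3.vz 
     37  0.1595   +0.000  +0.036  +0.000  +0.000   +0.047  +0.108  +0.001  +0.000   -0.004  +0.180  -0.055  -0.005
     75  0.3233   +0.000  +0.036  +0.000  +0.000   +0.049  +0.107  +0.092  -0.025   -0.041  +0.140  -0.366  -1.143
    113  0.4871   +0.000  +0.036  +0.000  +0.000   +0.097  +0.050  +0.145  +0.200   -0.114  +0.036  +0.012  +0.030


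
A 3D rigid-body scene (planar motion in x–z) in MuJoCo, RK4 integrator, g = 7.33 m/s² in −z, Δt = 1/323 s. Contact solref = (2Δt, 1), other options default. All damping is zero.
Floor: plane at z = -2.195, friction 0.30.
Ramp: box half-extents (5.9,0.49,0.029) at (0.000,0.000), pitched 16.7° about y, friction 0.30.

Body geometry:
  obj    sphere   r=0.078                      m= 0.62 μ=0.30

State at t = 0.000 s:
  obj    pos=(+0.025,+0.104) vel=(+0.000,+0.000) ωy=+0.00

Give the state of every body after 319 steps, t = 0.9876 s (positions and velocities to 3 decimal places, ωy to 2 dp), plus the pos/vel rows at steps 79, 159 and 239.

State at t = 0.9876 s:
  obj    pos=(+0.728,-0.107) vel=(+1.423,-0.427) ωy=+19.05

Key-timestep trajectory:
   step    t(s)  obj.x    obj.z    obj.vx   obj.vz 
     79  0.2446   +0.068  +0.091  +0.353  -0.106
    159  0.4923   +0.200  +0.052  +0.709  -0.213
    239  0.7399   +0.420  -0.014  +1.066  -0.320
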